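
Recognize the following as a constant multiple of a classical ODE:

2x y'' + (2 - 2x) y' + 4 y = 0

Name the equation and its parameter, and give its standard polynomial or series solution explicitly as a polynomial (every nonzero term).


All three coefficients share the factor 2; dividing through by 2 gives  x y'' + (1 - x) y' + 2 y = 0.
This matches the Laguerre equation x y'' + (1 - x) y' + n y = 0 with n = 2; the polynomial solution is L_2(x).
With y = sum_k a_k x^k, matching x^k gives (k+1)k a_{k+1} + (k+1) a_{k+1} - k a_k + n a_k = 0, i.e. (k+1)^2 a_{k+1} = (k - n) a_k = (k - 2) a_k. The right side vanishes at k = 2, so the series terminates at degree 2.
Standard normalization L_n(0) = 1 gives a_0 = 1. Work upward with a_{k+1} = (k - 2) a_k / (k+1)^2:
  a_1 = (0 - 2)(1) / 1^2 = -2/1 = -2
  a_2 = (1 - 2)(-2) / 2^2 = 2/4 = 1/2
Hence L_2(x) = x^2/2 - 2 x + 1.

L_2(x); series = x^2/2 - 2 x + 1


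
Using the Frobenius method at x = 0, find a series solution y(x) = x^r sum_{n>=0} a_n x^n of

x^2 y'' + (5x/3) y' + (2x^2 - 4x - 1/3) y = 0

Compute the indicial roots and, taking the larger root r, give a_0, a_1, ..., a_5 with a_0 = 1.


Write in Frobenius form y'' + (p(x)/x) y' + (q(x)/x^2) y = 0:
  p(x) = 5/3,  q(x) = 2x^2 - 4x - 1/3.
Indicial equation: r(r-1) + (5/3) r + (-1/3) = 0 -> roots r_1 = 1/3, r_2 = -1.
Take r = r_1 = 1/3. Let y(x) = x^r sum_{n>=0} a_n x^n with a_0 = 1.
Substitute y = x^r sum a_n x^n and match x^{r+n}. The recurrence is
  D(n) a_n - 4 a_{n-1} + 2 a_{n-2} = 0,  where D(n) = (r+n)(r+n-1) + (5/3)(r+n) + (-1/3).
  a_n = [4 a_{n-1} - 2 a_{n-2}] / D(n).
Since the indicial polynomial factors as (r - r_1)(r - r_2), D(n) = (r_1 + n - r_1)(r_1 + n - r_2) = n(n + 4/3).
Evaluating step by step (a_0 = 1):
  n = 1: D(1) = 1(1 + 4/3) = 7/3; numerator = 4(1) = 4; a_1 = (4)/(7/3) = 12/7
  n = 2: D(2) = 2(2 + 4/3) = 20/3; numerator = 4(12/7) - 2(1) = 34/7; a_2 = (34/7)/(20/3) = 51/70
  n = 3: D(3) = 3(3 + 4/3) = 13; numerator = 4(51/70) - 2(12/7) = -18/35; a_3 = (-18/35)/(13) = -18/455
  n = 4: D(4) = 4(4 + 4/3) = 64/3; numerator = 4(-18/455) - 2(51/70) = -21/13; a_4 = (-21/13)/(64/3) = -63/832
  n = 5: D(5) = 5(5 + 4/3) = 95/3; numerator = 4(-63/832) - 2(-18/455) = -1629/7280; a_5 = (-1629/7280)/(95/3) = -4887/691600

r = 1/3; a_0 = 1; a_1 = 12/7; a_2 = 51/70; a_3 = -18/455; a_4 = -63/832; a_5 = -4887/691600


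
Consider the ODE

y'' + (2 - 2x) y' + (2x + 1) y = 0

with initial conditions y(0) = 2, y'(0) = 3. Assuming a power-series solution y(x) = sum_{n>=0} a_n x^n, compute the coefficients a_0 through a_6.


Ansatz: y(x) = sum_{n>=0} a_n x^n, so y'(x) = sum_{n>=1} n a_n x^(n-1) and y''(x) = sum_{n>=2} n(n-1) a_n x^(n-2).
Substitute into P(x) y'' + Q(x) y' + R(x) y = 0 with P(x) = 1, Q(x) = 2 - 2x, R(x) = 2x + 1, and match powers of x.
Initial conditions: a_0 = 2, a_1 = 3.
Setting the coefficient of each power of x to zero and solving order by order (substituting the coefficients already found):
  x^0: 2 a_2 + 2 a_1 + a_0 = 0  ->  2 a_2 = -2 a_1 - a_0 = -8  ->  a_2 = -4
  x^1: 6 a_3 + 4 a_2 - a_1 + 2 a_0 = 0  ->  6 a_3 = -4 a_2 + a_1 - 2 a_0 = 15  ->  a_3 = 5/2
  x^2: 12 a_4 + 6 a_3 - 3 a_2 + 2 a_1 = 0  ->  12 a_4 = -6 a_3 + 3 a_2 - 2 a_1 = -33  ->  a_4 = -11/4
  x^3: 20 a_5 + 8 a_4 - 5 a_3 + 2 a_2 = 0  ->  20 a_5 = -8 a_4 + 5 a_3 - 2 a_2 = 85/2  ->  a_5 = 17/8
  x^4: 30 a_6 + 10 a_5 - 7 a_4 + 2 a_3 = 0  ->  30 a_6 = -10 a_5 + 7 a_4 - 2 a_3 = -91/2  ->  a_6 = -91/60
Truncated series: y(x) = 2 + 3 x - 4 x^2 + (5/2) x^3 - (11/4) x^4 + (17/8) x^5 - (91/60) x^6 + O(x^7).

a_0 = 2; a_1 = 3; a_2 = -4; a_3 = 5/2; a_4 = -11/4; a_5 = 17/8; a_6 = -91/60


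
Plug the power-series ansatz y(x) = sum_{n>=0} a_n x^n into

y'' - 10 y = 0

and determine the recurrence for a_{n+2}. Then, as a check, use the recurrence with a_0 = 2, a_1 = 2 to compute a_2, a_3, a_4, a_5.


Substitute y = sum_n a_n x^n into y'' + (const) y = 0.
y''(x) = sum_{n>=0} (n+2)(n+1) a_{n+2} x^n.
The ODE becomes sum_n [(n+2)(n+1) a_{n+2} - 10 a_n] x^n = 0.
Setting each coefficient to zero gives the recurrence:
  (n+2)(n+1) a_{n+2} - 10 a_n = 0,
  a_{n+2} = 10 / ((n+1)(n+2)) a_n.

Check with a_0 = 2, a_1 = 2 (apply the recurrence for n = 0, 1, 2, 3): a_0 = 2, a_1 = 2, a_2 = 10, a_3 = 10/3, a_4 = 25/3, a_5 = 5/3.

a_{n+2} = 10/((n+1)(n+2)) * a_n; check: a_0 = 2, a_1 = 2, a_2 = 10, a_3 = 10/3, a_4 = 25/3, a_5 = 5/3


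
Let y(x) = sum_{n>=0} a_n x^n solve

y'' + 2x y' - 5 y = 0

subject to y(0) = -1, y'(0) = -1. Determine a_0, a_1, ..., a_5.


Ansatz: y(x) = sum_{n>=0} a_n x^n, so y'(x) = sum_{n>=1} n a_n x^(n-1) and y''(x) = sum_{n>=2} n(n-1) a_n x^(n-2).
Substitute into P(x) y'' + Q(x) y' + R(x) y = 0 with P(x) = 1, Q(x) = 2x, R(x) = -5, and match powers of x.
Initial conditions: a_0 = -1, a_1 = -1.
Setting the coefficient of each power of x to zero and solving order by order (substituting the coefficients already found):
  x^0: 2 a_2 - 5 a_0 = 0  ->  2 a_2 = 5 a_0 = -5  ->  a_2 = -5/2
  x^1: 6 a_3 - 3 a_1 = 0  ->  6 a_3 = 3 a_1 = -3  ->  a_3 = -1/2
  x^2: 12 a_4 - a_2 = 0  ->  12 a_4 = a_2 = -5/2  ->  a_4 = -5/24
  x^3: 20 a_5 + a_3 = 0  ->  20 a_5 = -a_3 = 1/2  ->  a_5 = 1/40
Truncated series: y(x) = -1 - x - (5/2) x^2 - (1/2) x^3 - (5/24) x^4 + (1/40) x^5 + O(x^6).

a_0 = -1; a_1 = -1; a_2 = -5/2; a_3 = -1/2; a_4 = -5/24; a_5 = 1/40


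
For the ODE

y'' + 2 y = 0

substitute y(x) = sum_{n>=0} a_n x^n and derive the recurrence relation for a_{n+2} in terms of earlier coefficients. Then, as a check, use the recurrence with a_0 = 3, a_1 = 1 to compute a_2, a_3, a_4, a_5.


Substitute y = sum_n a_n x^n into y'' + (const) y = 0.
y''(x) = sum_{n>=0} (n+2)(n+1) a_{n+2} x^n.
The ODE becomes sum_n [(n+2)(n+1) a_{n+2} + 2 a_n] x^n = 0.
Setting each coefficient to zero gives the recurrence:
  (n+2)(n+1) a_{n+2} + 2 a_n = 0,
  a_{n+2} = -2 / ((n+1)(n+2)) a_n.

Check with a_0 = 3, a_1 = 1 (apply the recurrence for n = 0, 1, 2, 3): a_0 = 3, a_1 = 1, a_2 = -3, a_3 = -1/3, a_4 = 1/2, a_5 = 1/30.

a_{n+2} = -2/((n+1)(n+2)) * a_n; check: a_0 = 3, a_1 = 1, a_2 = -3, a_3 = -1/3, a_4 = 1/2, a_5 = 1/30


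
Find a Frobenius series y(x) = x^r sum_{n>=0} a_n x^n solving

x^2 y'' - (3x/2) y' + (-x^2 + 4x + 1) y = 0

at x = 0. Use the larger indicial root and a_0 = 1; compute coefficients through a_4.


Write in Frobenius form y'' + (p(x)/x) y' + (q(x)/x^2) y = 0:
  p(x) = -3/2,  q(x) = -x^2 + 4x + 1.
Indicial equation: r(r-1) + (-3/2) r + (1) = 0 -> roots r_1 = 2, r_2 = 1/2.
Take r = r_1 = 2. Let y(x) = x^r sum_{n>=0} a_n x^n with a_0 = 1.
Substitute y = x^r sum a_n x^n and match x^{r+n}. The recurrence is
  D(n) a_n + 4 a_{n-1} - 1 a_{n-2} = 0,  where D(n) = (r+n)(r+n-1) + (-3/2)(r+n) + (1).
  a_n = [-4 a_{n-1} + 1 a_{n-2}] / D(n).
Since the indicial polynomial factors as (r - r_1)(r - r_2), D(n) = (r_1 + n - r_1)(r_1 + n - r_2) = n(n + 3/2).
Evaluating step by step (a_0 = 1):
  n = 1: D(1) = 1(1 + 3/2) = 5/2; numerator = -4(1) = -4; a_1 = (-4)/(5/2) = -8/5
  n = 2: D(2) = 2(2 + 3/2) = 7; numerator = -4(-8/5) + 1(1) = 37/5; a_2 = (37/5)/(7) = 37/35
  n = 3: D(3) = 3(3 + 3/2) = 27/2; numerator = -4(37/35) + 1(-8/5) = -204/35; a_3 = (-204/35)/(27/2) = -136/315
  n = 4: D(4) = 4(4 + 3/2) = 22; numerator = -4(-136/315) + 1(37/35) = 877/315; a_4 = (877/315)/(22) = 877/6930

r = 2; a_0 = 1; a_1 = -8/5; a_2 = 37/35; a_3 = -136/315; a_4 = 877/6930


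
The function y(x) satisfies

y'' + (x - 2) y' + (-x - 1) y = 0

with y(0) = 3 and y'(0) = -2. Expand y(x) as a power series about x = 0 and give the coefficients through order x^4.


Ansatz: y(x) = sum_{n>=0} a_n x^n, so y'(x) = sum_{n>=1} n a_n x^(n-1) and y''(x) = sum_{n>=2} n(n-1) a_n x^(n-2).
Substitute into P(x) y'' + Q(x) y' + R(x) y = 0 with P(x) = 1, Q(x) = x - 2, R(x) = -x - 1, and match powers of x.
Initial conditions: a_0 = 3, a_1 = -2.
Setting the coefficient of each power of x to zero and solving order by order (substituting the coefficients already found):
  x^0: 2 a_2 - 2 a_1 - a_0 = 0  ->  2 a_2 = 2 a_1 + a_0 = -1  ->  a_2 = -1/2
  x^1: 6 a_3 - 4 a_2 - a_0 = 0  ->  6 a_3 = 4 a_2 + a_0 = 1  ->  a_3 = 1/6
  x^2: 12 a_4 - 6 a_3 + a_2 - a_1 = 0  ->  12 a_4 = 6 a_3 - a_2 + a_1 = -1/2  ->  a_4 = -1/24
Truncated series: y(x) = 3 - 2 x - (1/2) x^2 + (1/6) x^3 - (1/24) x^4 + O(x^5).

a_0 = 3; a_1 = -2; a_2 = -1/2; a_3 = 1/6; a_4 = -1/24


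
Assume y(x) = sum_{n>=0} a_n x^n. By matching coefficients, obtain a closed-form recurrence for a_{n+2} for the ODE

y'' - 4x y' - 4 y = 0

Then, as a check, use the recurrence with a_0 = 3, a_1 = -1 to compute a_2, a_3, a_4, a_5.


Substitute y = sum_n a_n x^n.
y''(x) has coefficient (n+2)(n+1) a_{n+2} at x^n;
-4 x y'(x) has coefficient -4 n a_n at x^n (shift);
-4 y(x) has coefficient -4 a_n at x^n.
Matching x^n: (n+2)(n+1) a_{n+2} + (-4n - 4) a_n = 0.
Thus a_{n+2} = (4n + 4) / ((n+1)(n+2)) * a_n.

Check with a_0 = 3, a_1 = -1 (apply the recurrence for n = 0, 1, 2, 3): a_0 = 3, a_1 = -1, a_2 = 6, a_3 = -4/3, a_4 = 6, a_5 = -16/15.

a_(n+2) = (4n + 4) / ((n+1)(n+2)) * a_n; check: a_0 = 3, a_1 = -1, a_2 = 6, a_3 = -4/3, a_4 = 6, a_5 = -16/15


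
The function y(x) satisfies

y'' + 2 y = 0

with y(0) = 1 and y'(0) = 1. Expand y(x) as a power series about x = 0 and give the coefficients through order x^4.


Ansatz: y(x) = sum_{n>=0} a_n x^n, so y'(x) = sum_{n>=1} n a_n x^(n-1) and y''(x) = sum_{n>=2} n(n-1) a_n x^(n-2).
Substitute into P(x) y'' + Q(x) y' + R(x) y = 0 with P(x) = 1, Q(x) = 0, R(x) = 2, and match powers of x.
Initial conditions: a_0 = 1, a_1 = 1.
Setting the coefficient of each power of x to zero and solving order by order (substituting the coefficients already found):
  x^0: 2 a_2 + 2 a_0 = 0  ->  2 a_2 = -2 a_0 = -2  ->  a_2 = -1
  x^1: 6 a_3 + 2 a_1 = 0  ->  6 a_3 = -2 a_1 = -2  ->  a_3 = -1/3
  x^2: 12 a_4 + 2 a_2 = 0  ->  12 a_4 = -2 a_2 = 2  ->  a_4 = 1/6
Truncated series: y(x) = 1 + x - x^2 - (1/3) x^3 + (1/6) x^4 + O(x^5).

a_0 = 1; a_1 = 1; a_2 = -1; a_3 = -1/3; a_4 = 1/6


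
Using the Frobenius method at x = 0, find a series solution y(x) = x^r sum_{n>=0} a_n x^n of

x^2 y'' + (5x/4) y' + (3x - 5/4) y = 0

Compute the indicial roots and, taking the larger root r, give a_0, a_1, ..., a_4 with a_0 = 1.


Write in Frobenius form y'' + (p(x)/x) y' + (q(x)/x^2) y = 0:
  p(x) = 5/4,  q(x) = 3x - 5/4.
Indicial equation: r(r-1) + (5/4) r + (-5/4) = 0 -> roots r_1 = 1, r_2 = -5/4.
Take r = r_1 = 1. Let y(x) = x^r sum_{n>=0} a_n x^n with a_0 = 1.
Substitute y = x^r sum a_n x^n and match x^{r+n}. The recurrence is
  D(n) a_n + 3 a_{n-1} = 0,  where D(n) = (r+n)(r+n-1) + (5/4)(r+n) + (-5/4).
  a_n = -3 / D(n) * a_{n-1}.
Since the indicial polynomial factors as (r - r_1)(r - r_2), D(n) = (r_1 + n - r_1)(r_1 + n - r_2) = n(n + 9/4).
Evaluating step by step (a_0 = 1):
  n = 1: D(1) = 1(1 + 9/4) = 13/4; numerator = -3(1) = -3; a_1 = (-3)/(13/4) = -12/13
  n = 2: D(2) = 2(2 + 9/4) = 17/2; numerator = -3(-12/13) = 36/13; a_2 = (36/13)/(17/2) = 72/221
  n = 3: D(3) = 3(3 + 9/4) = 63/4; numerator = -3(72/221) = -216/221; a_3 = (-216/221)/(63/4) = -96/1547
  n = 4: D(4) = 4(4 + 9/4) = 25; numerator = -3(-96/1547) = 288/1547; a_4 = (288/1547)/(25) = 288/38675

r = 1; a_0 = 1; a_1 = -12/13; a_2 = 72/221; a_3 = -96/1547; a_4 = 288/38675


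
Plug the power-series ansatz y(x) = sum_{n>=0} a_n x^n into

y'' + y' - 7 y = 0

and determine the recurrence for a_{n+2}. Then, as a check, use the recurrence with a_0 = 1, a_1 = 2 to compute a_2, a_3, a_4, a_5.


Substitute y = sum_n a_n x^n.
y''(x) has coefficient (n+2)(n+1) a_{n+2} at x^n;
y'(x) has coefficient (n+1) a_{n+1} at x^n;
-7 y(x) has coefficient -7 a_n at x^n.
Matching x^n: (n+2)(n+1) a_{n+2} + (n+1) a_{n+1} - 7 a_n = 0.
Thus a_{n+2} = [-(n+1) a_{n+1} + 7 a_n] / ((n+1)(n+2)).

Check with a_0 = 1, a_1 = 2 (apply the recurrence for n = 0, 1, 2, 3): a_0 = 1, a_1 = 2, a_2 = 5/2, a_3 = 3/2, a_4 = 13/12, a_5 = 37/120.

a_(n+2) = [-(n+1) a_(n+1) + 7 a_n] / ((n+1)(n+2)); check: a_0 = 1, a_1 = 2, a_2 = 5/2, a_3 = 3/2, a_4 = 13/12, a_5 = 37/120


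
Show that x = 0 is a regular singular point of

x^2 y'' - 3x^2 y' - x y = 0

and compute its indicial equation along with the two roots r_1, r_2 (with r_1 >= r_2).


Divide by x^2 to reach normal form y'' + P_1(x) y' + P_2(x) y = 0 with P_1(x) = -3 and P_2(x) = -1/x.
x = 0 is a singular point because the y-coefficient -1/x has a pole at x = 0.
It is a regular singular point because x P_1(x) = p(x) = -3x and x^2 P_2(x) = q(x) = -x are polynomials, hence analytic at x = 0.
p(0) = 0,  q(0) = 0.
Indicial equation: r(r-1) + p(0) r + q(0) = 0, i.e. r^2 + (p(0) - 1) r + q(0) = 0, i.e. r^2 - 1 r = 0.
Discriminant: (-1)^2 - 4(0) = 1, so r = (1 ± 1)/2.
Solving: r_1 = 1, r_2 = 0.

indicial: r^2 - 1 r = 0; roots r_1 = 1, r_2 = 0


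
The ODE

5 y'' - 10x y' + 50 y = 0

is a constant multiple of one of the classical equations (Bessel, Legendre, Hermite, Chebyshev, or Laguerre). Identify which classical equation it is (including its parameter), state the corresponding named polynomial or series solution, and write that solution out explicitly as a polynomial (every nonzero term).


All three coefficients share the factor 5; dividing through by 5 gives  y'' - 2x y' + 10 y = 0.
This matches the Hermite equation y'' - 2x y' + 2n y = 0 with 2n = 10, so n = 5; the polynomial solution is H_5(x).
With y = sum_k a_k x^k, matching x^k gives (k+2)(k+1) a_{k+2} = 2(k - n) a_k = 2(k - 5) a_k. The right side vanishes at k = 5, so the series with the parity of 5 terminates at degree 5.
Standard normalization: leading coefficient of H_n is 2^n, so a_5 = 2^5 = 32. Work downward with a_k = (k+1)(k+2) a_{k+2} / (2(k - n)):
  a_3 = (4)(5)(32) / (2(3 - 5)) = 640/(-4) = -160
  a_1 = (2)(3)(-160) / (2(1 - 5)) = -960/(-8) = 120
Hence H_5(x) = 32 x^5 - 160 x^3 + 120 x.

H_5(x); series = 32 x^5 - 160 x^3 + 120 x


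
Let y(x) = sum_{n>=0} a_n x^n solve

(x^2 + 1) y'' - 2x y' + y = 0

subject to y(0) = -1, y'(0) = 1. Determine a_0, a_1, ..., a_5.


Ansatz: y(x) = sum_{n>=0} a_n x^n, so y'(x) = sum_{n>=1} n a_n x^(n-1) and y''(x) = sum_{n>=2} n(n-1) a_n x^(n-2).
Substitute into P(x) y'' + Q(x) y' + R(x) y = 0 with P(x) = x^2 + 1, Q(x) = -2x, R(x) = 1, and match powers of x.
Initial conditions: a_0 = -1, a_1 = 1.
Setting the coefficient of each power of x to zero and solving order by order (substituting the coefficients already found):
  x^0: 2 a_2 + a_0 = 0  ->  2 a_2 = -a_0 = 1  ->  a_2 = 1/2
  x^1: 6 a_3 - a_1 = 0  ->  6 a_3 = a_1 = 1  ->  a_3 = 1/6
  x^2: 12 a_4 - a_2 = 0  ->  12 a_4 = a_2 = 1/2  ->  a_4 = 1/24
  x^3: 20 a_5 + a_3 = 0  ->  20 a_5 = -a_3 = -1/6  ->  a_5 = -1/120
Truncated series: y(x) = -1 + x + (1/2) x^2 + (1/6) x^3 + (1/24) x^4 - (1/120) x^5 + O(x^6).

a_0 = -1; a_1 = 1; a_2 = 1/2; a_3 = 1/6; a_4 = 1/24; a_5 = -1/120


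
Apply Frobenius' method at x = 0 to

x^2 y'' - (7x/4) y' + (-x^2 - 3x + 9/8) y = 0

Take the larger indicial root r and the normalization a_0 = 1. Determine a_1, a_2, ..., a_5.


Write in Frobenius form y'' + (p(x)/x) y' + (q(x)/x^2) y = 0:
  p(x) = -7/4,  q(x) = -x^2 - 3x + 9/8.
Indicial equation: r(r-1) + (-7/4) r + (9/8) = 0 -> roots r_1 = 9/4, r_2 = 1/2.
Take r = r_1 = 9/4. Let y(x) = x^r sum_{n>=0} a_n x^n with a_0 = 1.
Substitute y = x^r sum a_n x^n and match x^{r+n}. The recurrence is
  D(n) a_n - 3 a_{n-1} - 1 a_{n-2} = 0,  where D(n) = (r+n)(r+n-1) + (-7/4)(r+n) + (9/8).
  a_n = [3 a_{n-1} + 1 a_{n-2}] / D(n).
Since the indicial polynomial factors as (r - r_1)(r - r_2), D(n) = (r_1 + n - r_1)(r_1 + n - r_2) = n(n + 7/4).
Evaluating step by step (a_0 = 1):
  n = 1: D(1) = 1(1 + 7/4) = 11/4; numerator = 3(1) = 3; a_1 = (3)/(11/4) = 12/11
  n = 2: D(2) = 2(2 + 7/4) = 15/2; numerator = 3(12/11) + 1(1) = 47/11; a_2 = (47/11)/(15/2) = 94/165
  n = 3: D(3) = 3(3 + 7/4) = 57/4; numerator = 3(94/165) + 1(12/11) = 14/5; a_3 = (14/5)/(57/4) = 56/285
  n = 4: D(4) = 4(4 + 7/4) = 23; numerator = 3(56/285) + 1(94/165) = 3634/3135; a_4 = (3634/3135)/(23) = 158/3135
  n = 5: D(5) = 5(5 + 7/4) = 135/4; numerator = 3(158/3135) + 1(56/285) = 218/627; a_5 = (218/627)/(135/4) = 872/84645

r = 9/4; a_0 = 1; a_1 = 12/11; a_2 = 94/165; a_3 = 56/285; a_4 = 158/3135; a_5 = 872/84645


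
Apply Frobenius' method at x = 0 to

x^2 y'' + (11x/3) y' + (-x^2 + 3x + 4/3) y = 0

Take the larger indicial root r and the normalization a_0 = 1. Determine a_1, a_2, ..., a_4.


Write in Frobenius form y'' + (p(x)/x) y' + (q(x)/x^2) y = 0:
  p(x) = 11/3,  q(x) = -x^2 + 3x + 4/3.
Indicial equation: r(r-1) + (11/3) r + (4/3) = 0 -> roots r_1 = -2/3, r_2 = -2.
Take r = r_1 = -2/3. Let y(x) = x^r sum_{n>=0} a_n x^n with a_0 = 1.
Substitute y = x^r sum a_n x^n and match x^{r+n}. The recurrence is
  D(n) a_n + 3 a_{n-1} - 1 a_{n-2} = 0,  where D(n) = (r+n)(r+n-1) + (11/3)(r+n) + (4/3).
  a_n = [-3 a_{n-1} + 1 a_{n-2}] / D(n).
Since the indicial polynomial factors as (r - r_1)(r - r_2), D(n) = (r_1 + n - r_1)(r_1 + n - r_2) = n(n + 4/3).
Evaluating step by step (a_0 = 1):
  n = 1: D(1) = 1(1 + 4/3) = 7/3; numerator = -3(1) = -3; a_1 = (-3)/(7/3) = -9/7
  n = 2: D(2) = 2(2 + 4/3) = 20/3; numerator = -3(-9/7) + 1(1) = 34/7; a_2 = (34/7)/(20/3) = 51/70
  n = 3: D(3) = 3(3 + 4/3) = 13; numerator = -3(51/70) + 1(-9/7) = -243/70; a_3 = (-243/70)/(13) = -243/910
  n = 4: D(4) = 4(4 + 4/3) = 64/3; numerator = -3(-243/910) + 1(51/70) = 696/455; a_4 = (696/455)/(64/3) = 261/3640

r = -2/3; a_0 = 1; a_1 = -9/7; a_2 = 51/70; a_3 = -243/910; a_4 = 261/3640


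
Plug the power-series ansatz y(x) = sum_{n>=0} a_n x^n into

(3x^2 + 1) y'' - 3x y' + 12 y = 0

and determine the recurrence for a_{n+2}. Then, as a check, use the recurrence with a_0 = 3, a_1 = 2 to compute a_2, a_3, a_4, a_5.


Substitute y = sum_n a_n x^n.
(1 + 3 x^2) y'' contributes (n+2)(n+1) a_{n+2} + 3 n(n-1) a_n at x^n.
-3 x y'(x) contributes -3 n a_n at x^n.
12 y(x) contributes 12 a_n at x^n.
Matching x^n: (n+2)(n+1) a_{n+2} + (3 n(n-1) - 3 n + 12) a_n = 0.
Thus a_{n+2} = (-3 n(n-1) + 3 n - 12) / ((n+1)(n+2)) * a_n.

Check with a_0 = 3, a_1 = 2 (apply the recurrence for n = 0, 1, 2, 3): a_0 = 3, a_1 = 2, a_2 = -18, a_3 = -3, a_4 = 18, a_5 = 63/20.

a_(n+2) = (-3 n(n-1) + 3 n - 12) / ((n+1)(n+2)) * a_n; check: a_0 = 3, a_1 = 2, a_2 = -18, a_3 = -3, a_4 = 18, a_5 = 63/20


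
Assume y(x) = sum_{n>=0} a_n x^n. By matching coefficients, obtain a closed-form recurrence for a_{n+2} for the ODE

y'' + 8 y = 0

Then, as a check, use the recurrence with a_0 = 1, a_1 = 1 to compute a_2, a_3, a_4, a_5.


Substitute y = sum_n a_n x^n into y'' + (const) y = 0.
y''(x) = sum_{n>=0} (n+2)(n+1) a_{n+2} x^n.
The ODE becomes sum_n [(n+2)(n+1) a_{n+2} + 8 a_n] x^n = 0.
Setting each coefficient to zero gives the recurrence:
  (n+2)(n+1) a_{n+2} + 8 a_n = 0,
  a_{n+2} = -8 / ((n+1)(n+2)) a_n.

Check with a_0 = 1, a_1 = 1 (apply the recurrence for n = 0, 1, 2, 3): a_0 = 1, a_1 = 1, a_2 = -4, a_3 = -4/3, a_4 = 8/3, a_5 = 8/15.

a_{n+2} = -8/((n+1)(n+2)) * a_n; check: a_0 = 1, a_1 = 1, a_2 = -4, a_3 = -4/3, a_4 = 8/3, a_5 = 8/15


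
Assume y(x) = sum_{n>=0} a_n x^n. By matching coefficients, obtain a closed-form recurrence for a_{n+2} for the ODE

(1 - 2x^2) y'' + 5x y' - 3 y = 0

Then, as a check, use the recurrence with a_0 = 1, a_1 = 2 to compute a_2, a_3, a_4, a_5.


Substitute y = sum_n a_n x^n.
(1 - 2 x^2) y'' contributes (n+2)(n+1) a_{n+2} - 2 n(n-1) a_n at x^n.
5 x y'(x) contributes 5 n a_n at x^n.
-3 y(x) contributes -3 a_n at x^n.
Matching x^n: (n+2)(n+1) a_{n+2} + (-2 n(n-1) + 5 n - 3) a_n = 0.
Thus a_{n+2} = (2 n(n-1) - 5 n + 3) / ((n+1)(n+2)) * a_n.

Check with a_0 = 1, a_1 = 2 (apply the recurrence for n = 0, 1, 2, 3): a_0 = 1, a_1 = 2, a_2 = 3/2, a_3 = -2/3, a_4 = -3/8, a_5 = 0.

a_(n+2) = (2 n(n-1) - 5 n + 3) / ((n+1)(n+2)) * a_n; check: a_0 = 1, a_1 = 2, a_2 = 3/2, a_3 = -2/3, a_4 = -3/8, a_5 = 0


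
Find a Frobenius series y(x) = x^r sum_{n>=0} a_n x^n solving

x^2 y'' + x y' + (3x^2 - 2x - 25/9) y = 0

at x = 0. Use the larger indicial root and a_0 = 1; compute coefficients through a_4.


Write in Frobenius form y'' + (p(x)/x) y' + (q(x)/x^2) y = 0:
  p(x) = 1,  q(x) = 3x^2 - 2x - 25/9.
Indicial equation: r(r-1) + (1) r + (-25/9) = 0 -> roots r_1 = 5/3, r_2 = -5/3.
Take r = r_1 = 5/3. Let y(x) = x^r sum_{n>=0} a_n x^n with a_0 = 1.
Substitute y = x^r sum a_n x^n and match x^{r+n}. The recurrence is
  D(n) a_n - 2 a_{n-1} + 3 a_{n-2} = 0,  where D(n) = (r+n)(r+n-1) + (1)(r+n) + (-25/9).
  a_n = [2 a_{n-1} - 3 a_{n-2}] / D(n).
Since the indicial polynomial factors as (r - r_1)(r - r_2), D(n) = (r_1 + n - r_1)(r_1 + n - r_2) = n(n + 10/3).
Evaluating step by step (a_0 = 1):
  n = 1: D(1) = 1(1 + 10/3) = 13/3; numerator = 2(1) = 2; a_1 = (2)/(13/3) = 6/13
  n = 2: D(2) = 2(2 + 10/3) = 32/3; numerator = 2(6/13) - 3(1) = -27/13; a_2 = (-27/13)/(32/3) = -81/416
  n = 3: D(3) = 3(3 + 10/3) = 19; numerator = 2(-81/416) - 3(6/13) = -369/208; a_3 = (-369/208)/(19) = -369/3952
  n = 4: D(4) = 4(4 + 10/3) = 88/3; numerator = 2(-369/3952) - 3(-81/416) = 3141/7904; a_4 = (3141/7904)/(88/3) = 9423/695552

r = 5/3; a_0 = 1; a_1 = 6/13; a_2 = -81/416; a_3 = -369/3952; a_4 = 9423/695552


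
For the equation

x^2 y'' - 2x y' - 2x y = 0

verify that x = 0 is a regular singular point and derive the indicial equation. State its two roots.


Divide by x^2 to reach normal form y'' + P_1(x) y' + P_2(x) y = 0 with P_1(x) = -2/x and P_2(x) = -2/x.
x = 0 is a singular point because the y'-coefficient -2/x has a pole at x = 0 and the y-coefficient -2/x has a pole at x = 0.
It is a regular singular point because x P_1(x) = p(x) = -2 and x^2 P_2(x) = q(x) = -2x are polynomials, hence analytic at x = 0.
p(0) = -2,  q(0) = 0.
Indicial equation: r(r-1) + p(0) r + q(0) = 0, i.e. r^2 + (p(0) - 1) r + q(0) = 0, i.e. r^2 - 3 r = 0.
Discriminant: (-3)^2 - 4(0) = 9, so r = (3 ± 3)/2.
Solving: r_1 = 3, r_2 = 0.

indicial: r^2 - 3 r = 0; roots r_1 = 3, r_2 = 0


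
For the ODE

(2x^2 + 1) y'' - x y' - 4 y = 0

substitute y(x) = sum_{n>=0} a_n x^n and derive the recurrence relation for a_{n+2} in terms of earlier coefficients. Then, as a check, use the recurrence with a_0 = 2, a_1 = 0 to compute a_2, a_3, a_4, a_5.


Substitute y = sum_n a_n x^n.
(1 + 2 x^2) y'' contributes (n+2)(n+1) a_{n+2} + 2 n(n-1) a_n at x^n.
-x y'(x) contributes -n a_n at x^n.
-4 y(x) contributes -4 a_n at x^n.
Matching x^n: (n+2)(n+1) a_{n+2} + (2 n(n-1) - n - 4) a_n = 0.
Thus a_{n+2} = (-2 n(n-1) + n + 4) / ((n+1)(n+2)) * a_n.

Check with a_0 = 2, a_1 = 0 (apply the recurrence for n = 0, 1, 2, 3): a_0 = 2, a_1 = 0, a_2 = 4, a_3 = 0, a_4 = 2/3, a_5 = 0.

a_(n+2) = (-2 n(n-1) + n + 4) / ((n+1)(n+2)) * a_n; check: a_0 = 2, a_1 = 0, a_2 = 4, a_3 = 0, a_4 = 2/3, a_5 = 0


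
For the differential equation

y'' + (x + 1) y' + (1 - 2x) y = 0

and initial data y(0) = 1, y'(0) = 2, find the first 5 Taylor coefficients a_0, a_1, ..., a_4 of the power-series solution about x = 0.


Ansatz: y(x) = sum_{n>=0} a_n x^n, so y'(x) = sum_{n>=1} n a_n x^(n-1) and y''(x) = sum_{n>=2} n(n-1) a_n x^(n-2).
Substitute into P(x) y'' + Q(x) y' + R(x) y = 0 with P(x) = 1, Q(x) = x + 1, R(x) = 1 - 2x, and match powers of x.
Initial conditions: a_0 = 1, a_1 = 2.
Setting the coefficient of each power of x to zero and solving order by order (substituting the coefficients already found):
  x^0: 2 a_2 + a_1 + a_0 = 0  ->  2 a_2 = -a_1 - a_0 = -3  ->  a_2 = -3/2
  x^1: 6 a_3 + 2 a_2 + 2 a_1 - 2 a_0 = 0  ->  6 a_3 = -2 a_2 - 2 a_1 + 2 a_0 = 1  ->  a_3 = 1/6
  x^2: 12 a_4 + 3 a_3 + 3 a_2 - 2 a_1 = 0  ->  12 a_4 = -3 a_3 - 3 a_2 + 2 a_1 = 8  ->  a_4 = 2/3
Truncated series: y(x) = 1 + 2 x - (3/2) x^2 + (1/6) x^3 + (2/3) x^4 + O(x^5).

a_0 = 1; a_1 = 2; a_2 = -3/2; a_3 = 1/6; a_4 = 2/3


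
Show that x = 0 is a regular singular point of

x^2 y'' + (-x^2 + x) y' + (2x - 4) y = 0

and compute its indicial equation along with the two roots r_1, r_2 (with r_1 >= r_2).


Divide by x^2 to reach normal form y'' + P_1(x) y' + P_2(x) y = 0 with P_1(x) = -1 + 1/x and P_2(x) = 2/x - 4/x^2.
x = 0 is a singular point because the y'-coefficient -1 + 1/x has a pole at x = 0 and the y-coefficient 2/x - 4/x^2 has a pole at x = 0.
It is a regular singular point because x P_1(x) = p(x) = 1 - x and x^2 P_2(x) = q(x) = 2x - 4 are polynomials, hence analytic at x = 0.
p(0) = 1,  q(0) = -4.
Indicial equation: r(r-1) + p(0) r + q(0) = 0, i.e. r^2 + (p(0) - 1) r + q(0) = 0, i.e. r^2 - 4 = 0.
Discriminant: (0)^2 - 4(-4) = 16, so r = (0 ± 4)/2.
Solving: r_1 = 2, r_2 = -2.

indicial: r^2 - 4 = 0; roots r_1 = 2, r_2 = -2


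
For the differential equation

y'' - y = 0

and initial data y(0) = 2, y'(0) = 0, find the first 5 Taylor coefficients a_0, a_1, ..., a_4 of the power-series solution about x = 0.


Ansatz: y(x) = sum_{n>=0} a_n x^n, so y'(x) = sum_{n>=1} n a_n x^(n-1) and y''(x) = sum_{n>=2} n(n-1) a_n x^(n-2).
Substitute into P(x) y'' + Q(x) y' + R(x) y = 0 with P(x) = 1, Q(x) = 0, R(x) = -1, and match powers of x.
Initial conditions: a_0 = 2, a_1 = 0.
Setting the coefficient of each power of x to zero and solving order by order (substituting the coefficients already found):
  x^0: 2 a_2 - a_0 = 0  ->  2 a_2 = a_0 = 2  ->  a_2 = 1
  x^1: 6 a_3 - a_1 = 0  ->  6 a_3 = a_1 = 0  ->  a_3 = 0
  x^2: 12 a_4 - a_2 = 0  ->  12 a_4 = a_2 = 1  ->  a_4 = 1/12
Truncated series: y(x) = 2 + x^2 + (1/12) x^4 + O(x^5).

a_0 = 2; a_1 = 0; a_2 = 1; a_3 = 0; a_4 = 1/12


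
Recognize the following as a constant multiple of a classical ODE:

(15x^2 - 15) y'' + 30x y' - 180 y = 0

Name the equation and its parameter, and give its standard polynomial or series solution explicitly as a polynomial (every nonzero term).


All three coefficients share the factor -15; dividing through by -15 gives  (1 - x^2) y'' - 2x y' + 12 y = 0.
This matches the Legendre equation (1 - x^2) y'' - 2x y' + n(n+1) y = 0 (note the -2x y' term) with n(n+1) = 12, so n = 3; the polynomial solution is P_3(x).
With y = sum_k a_k x^k, matching x^k gives (k+2)(k+1) a_{k+2} = [k(k+1) - n(n+1)] a_k = (k - 3)(k + 4) a_k. The right side vanishes at k = 3, so the series with the parity of 3 terminates at degree 3.
Standard normalization (P_n(1) = 1): leading coefficient (2n)!/(2^n (n!)^2) = 720/(8*36) = 5/2, so a_3 = 5/2. Work downward with a_k = (k+1)(k+2) a_{k+2} / ((k - 3)(k + 4)):
  a_1 = (2)(3)(5/2) / ((1 - 3)(1 + 4)) = 15/(-10) = -3/2
Hence P_3(x) = 5 x^3/2 - 3 x/2.

P_3(x); series = 5 x^3/2 - 3 x/2


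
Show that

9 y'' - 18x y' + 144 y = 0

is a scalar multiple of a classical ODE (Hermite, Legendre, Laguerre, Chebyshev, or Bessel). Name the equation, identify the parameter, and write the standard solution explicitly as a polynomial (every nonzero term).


All three coefficients share the factor 9; dividing through by 9 gives  y'' - 2x y' + 16 y = 0.
This matches the Hermite equation y'' - 2x y' + 2n y = 0 with 2n = 16, so n = 8; the polynomial solution is H_8(x).
With y = sum_k a_k x^k, matching x^k gives (k+2)(k+1) a_{k+2} = 2(k - n) a_k = 2(k - 8) a_k. The right side vanishes at k = 8, so the series with the parity of 8 terminates at degree 8.
Standard normalization: leading coefficient of H_n is 2^n, so a_8 = 2^8 = 256. Work downward with a_k = (k+1)(k+2) a_{k+2} / (2(k - n)):
  a_6 = (7)(8)(256) / (2(6 - 8)) = 14336/(-4) = -3584
  a_4 = (5)(6)(-3584) / (2(4 - 8)) = -107520/(-8) = 13440
  a_2 = (3)(4)(13440) / (2(2 - 8)) = 161280/(-12) = -13440
  a_0 = (1)(2)(-13440) / (2(0 - 8)) = -26880/(-16) = 1680
Hence H_8(x) = 256 x^8 - 3584 x^6 + 13440 x^4 - 13440 x^2 + 1680.

H_8(x); series = 256 x^8 - 3584 x^6 + 13440 x^4 - 13440 x^2 + 1680


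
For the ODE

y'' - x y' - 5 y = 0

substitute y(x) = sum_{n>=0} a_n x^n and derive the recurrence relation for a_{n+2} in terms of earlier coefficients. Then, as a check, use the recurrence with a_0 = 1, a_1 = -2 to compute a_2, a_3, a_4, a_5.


Substitute y = sum_n a_n x^n.
y''(x) has coefficient (n+2)(n+1) a_{n+2} at x^n;
-x y'(x) has coefficient -n a_n at x^n (shift);
-5 y(x) has coefficient -5 a_n at x^n.
Matching x^n: (n+2)(n+1) a_{n+2} + (-n - 5) a_n = 0.
Thus a_{n+2} = (n + 5) / ((n+1)(n+2)) * a_n.

Check with a_0 = 1, a_1 = -2 (apply the recurrence for n = 0, 1, 2, 3): a_0 = 1, a_1 = -2, a_2 = 5/2, a_3 = -2, a_4 = 35/24, a_5 = -4/5.

a_(n+2) = (n + 5) / ((n+1)(n+2)) * a_n; check: a_0 = 1, a_1 = -2, a_2 = 5/2, a_3 = -2, a_4 = 35/24, a_5 = -4/5


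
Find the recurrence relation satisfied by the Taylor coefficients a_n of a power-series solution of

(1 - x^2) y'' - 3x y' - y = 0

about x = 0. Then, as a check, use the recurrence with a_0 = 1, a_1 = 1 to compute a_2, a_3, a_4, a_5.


Substitute y = sum_n a_n x^n.
(1 - 1 x^2) y'' contributes (n+2)(n+1) a_{n+2} - n(n-1) a_n at x^n.
-3 x y'(x) contributes -3 n a_n at x^n.
-y(x) contributes -1 a_n at x^n.
Matching x^n: (n+2)(n+1) a_{n+2} + (-n(n-1) - 3 n - 1) a_n = 0.
Thus a_{n+2} = (n(n-1) + 3 n + 1) / ((n+1)(n+2)) * a_n.

Check with a_0 = 1, a_1 = 1 (apply the recurrence for n = 0, 1, 2, 3): a_0 = 1, a_1 = 1, a_2 = 1/2, a_3 = 2/3, a_4 = 3/8, a_5 = 8/15.

a_(n+2) = (n(n-1) + 3 n + 1) / ((n+1)(n+2)) * a_n; check: a_0 = 1, a_1 = 1, a_2 = 1/2, a_3 = 2/3, a_4 = 3/8, a_5 = 8/15


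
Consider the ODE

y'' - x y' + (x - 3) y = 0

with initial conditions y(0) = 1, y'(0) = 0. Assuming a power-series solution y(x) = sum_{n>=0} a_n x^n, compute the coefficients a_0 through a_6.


Ansatz: y(x) = sum_{n>=0} a_n x^n, so y'(x) = sum_{n>=1} n a_n x^(n-1) and y''(x) = sum_{n>=2} n(n-1) a_n x^(n-2).
Substitute into P(x) y'' + Q(x) y' + R(x) y = 0 with P(x) = 1, Q(x) = -x, R(x) = x - 3, and match powers of x.
Initial conditions: a_0 = 1, a_1 = 0.
Setting the coefficient of each power of x to zero and solving order by order (substituting the coefficients already found):
  x^0: 2 a_2 - 3 a_0 = 0  ->  2 a_2 = 3 a_0 = 3  ->  a_2 = 3/2
  x^1: 6 a_3 - 4 a_1 + a_0 = 0  ->  6 a_3 = 4 a_1 - a_0 = -1  ->  a_3 = -1/6
  x^2: 12 a_4 - 5 a_2 + a_1 = 0  ->  12 a_4 = 5 a_2 - a_1 = 15/2  ->  a_4 = 5/8
  x^3: 20 a_5 - 6 a_3 + a_2 = 0  ->  20 a_5 = 6 a_3 - a_2 = -5/2  ->  a_5 = -1/8
  x^4: 30 a_6 - 7 a_4 + a_3 = 0  ->  30 a_6 = 7 a_4 - a_3 = 109/24  ->  a_6 = 109/720
Truncated series: y(x) = 1 + (3/2) x^2 - (1/6) x^3 + (5/8) x^4 - (1/8) x^5 + (109/720) x^6 + O(x^7).

a_0 = 1; a_1 = 0; a_2 = 3/2; a_3 = -1/6; a_4 = 5/8; a_5 = -1/8; a_6 = 109/720


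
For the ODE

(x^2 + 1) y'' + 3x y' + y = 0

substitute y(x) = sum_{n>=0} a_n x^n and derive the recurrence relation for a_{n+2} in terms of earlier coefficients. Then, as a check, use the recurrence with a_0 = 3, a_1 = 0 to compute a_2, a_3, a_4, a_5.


Substitute y = sum_n a_n x^n.
(1 + 1 x^2) y'' contributes (n+2)(n+1) a_{n+2} + n(n-1) a_n at x^n.
3 x y'(x) contributes 3 n a_n at x^n.
y(x) contributes 1 a_n at x^n.
Matching x^n: (n+2)(n+1) a_{n+2} + (n(n-1) + 3 n + 1) a_n = 0.
Thus a_{n+2} = (-n(n-1) - 3 n - 1) / ((n+1)(n+2)) * a_n.

Check with a_0 = 3, a_1 = 0 (apply the recurrence for n = 0, 1, 2, 3): a_0 = 3, a_1 = 0, a_2 = -3/2, a_3 = 0, a_4 = 9/8, a_5 = 0.

a_(n+2) = (-n(n-1) - 3 n - 1) / ((n+1)(n+2)) * a_n; check: a_0 = 3, a_1 = 0, a_2 = -3/2, a_3 = 0, a_4 = 9/8, a_5 = 0


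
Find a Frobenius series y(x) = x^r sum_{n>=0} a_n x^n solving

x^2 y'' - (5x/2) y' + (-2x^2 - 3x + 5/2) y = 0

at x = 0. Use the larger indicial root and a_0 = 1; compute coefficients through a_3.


Write in Frobenius form y'' + (p(x)/x) y' + (q(x)/x^2) y = 0:
  p(x) = -5/2,  q(x) = -2x^2 - 3x + 5/2.
Indicial equation: r(r-1) + (-5/2) r + (5/2) = 0 -> roots r_1 = 5/2, r_2 = 1.
Take r = r_1 = 5/2. Let y(x) = x^r sum_{n>=0} a_n x^n with a_0 = 1.
Substitute y = x^r sum a_n x^n and match x^{r+n}. The recurrence is
  D(n) a_n - 3 a_{n-1} - 2 a_{n-2} = 0,  where D(n) = (r+n)(r+n-1) + (-5/2)(r+n) + (5/2).
  a_n = [3 a_{n-1} + 2 a_{n-2}] / D(n).
Since the indicial polynomial factors as (r - r_1)(r - r_2), D(n) = (r_1 + n - r_1)(r_1 + n - r_2) = n(n + 3/2).
Evaluating step by step (a_0 = 1):
  n = 1: D(1) = 1(1 + 3/2) = 5/2; numerator = 3(1) = 3; a_1 = (3)/(5/2) = 6/5
  n = 2: D(2) = 2(2 + 3/2) = 7; numerator = 3(6/5) + 2(1) = 28/5; a_2 = (28/5)/(7) = 4/5
  n = 3: D(3) = 3(3 + 3/2) = 27/2; numerator = 3(4/5) + 2(6/5) = 24/5; a_3 = (24/5)/(27/2) = 16/45

r = 5/2; a_0 = 1; a_1 = 6/5; a_2 = 4/5; a_3 = 16/45


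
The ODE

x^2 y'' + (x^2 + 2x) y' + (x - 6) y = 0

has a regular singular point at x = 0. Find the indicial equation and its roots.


Divide by x^2 to reach normal form y'' + P_1(x) y' + P_2(x) y = 0 with P_1(x) = 1 + 2/x and P_2(x) = 1/x - 6/x^2.
x = 0 is a singular point because the y'-coefficient 1 + 2/x has a pole at x = 0 and the y-coefficient 1/x - 6/x^2 has a pole at x = 0.
It is a regular singular point because x P_1(x) = p(x) = x + 2 and x^2 P_2(x) = q(x) = x - 6 are polynomials, hence analytic at x = 0.
p(0) = 2,  q(0) = -6.
Indicial equation: r(r-1) + p(0) r + q(0) = 0, i.e. r^2 + (p(0) - 1) r + q(0) = 0, i.e. r^2 + 1 r - 6 = 0.
Discriminant: (1)^2 - 4(-6) = 25, so r = (-1 ± 5)/2.
Solving: r_1 = 2, r_2 = -3.

indicial: r^2 + 1 r - 6 = 0; roots r_1 = 2, r_2 = -3


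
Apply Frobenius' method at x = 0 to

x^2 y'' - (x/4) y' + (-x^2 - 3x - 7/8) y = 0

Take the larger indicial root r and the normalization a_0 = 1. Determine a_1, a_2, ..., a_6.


Write in Frobenius form y'' + (p(x)/x) y' + (q(x)/x^2) y = 0:
  p(x) = -1/4,  q(x) = -x^2 - 3x - 7/8.
Indicial equation: r(r-1) + (-1/4) r + (-7/8) = 0 -> roots r_1 = 7/4, r_2 = -1/2.
Take r = r_1 = 7/4. Let y(x) = x^r sum_{n>=0} a_n x^n with a_0 = 1.
Substitute y = x^r sum a_n x^n and match x^{r+n}. The recurrence is
  D(n) a_n - 3 a_{n-1} - 1 a_{n-2} = 0,  where D(n) = (r+n)(r+n-1) + (-1/4)(r+n) + (-7/8).
  a_n = [3 a_{n-1} + 1 a_{n-2}] / D(n).
Since the indicial polynomial factors as (r - r_1)(r - r_2), D(n) = (r_1 + n - r_1)(r_1 + n - r_2) = n(n + 9/4).
Evaluating step by step (a_0 = 1):
  n = 1: D(1) = 1(1 + 9/4) = 13/4; numerator = 3(1) = 3; a_1 = (3)/(13/4) = 12/13
  n = 2: D(2) = 2(2 + 9/4) = 17/2; numerator = 3(12/13) + 1(1) = 49/13; a_2 = (49/13)/(17/2) = 98/221
  n = 3: D(3) = 3(3 + 9/4) = 63/4; numerator = 3(98/221) + 1(12/13) = 498/221; a_3 = (498/221)/(63/4) = 664/4641
  n = 4: D(4) = 4(4 + 9/4) = 25; numerator = 3(664/4641) + 1(98/221) = 1350/1547; a_4 = (1350/1547)/(25) = 54/1547
  n = 5: D(5) = 5(5 + 9/4) = 145/4; numerator = 3(54/1547) + 1(664/4641) = 1150/4641; a_5 = (1150/4641)/(145/4) = 920/134589
  n = 6: D(6) = 6(6 + 9/4) = 99/2; numerator = 3(920/134589) + 1(54/1547) = 2486/44863; a_6 = (2486/44863)/(99/2) = 452/403767

r = 7/4; a_0 = 1; a_1 = 12/13; a_2 = 98/221; a_3 = 664/4641; a_4 = 54/1547; a_5 = 920/134589; a_6 = 452/403767


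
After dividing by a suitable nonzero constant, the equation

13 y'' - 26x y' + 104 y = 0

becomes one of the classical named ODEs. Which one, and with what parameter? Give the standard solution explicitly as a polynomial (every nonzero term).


All three coefficients share the factor 13; dividing through by 13 gives  y'' - 2x y' + 8 y = 0.
This matches the Hermite equation y'' - 2x y' + 2n y = 0 with 2n = 8, so n = 4; the polynomial solution is H_4(x).
With y = sum_k a_k x^k, matching x^k gives (k+2)(k+1) a_{k+2} = 2(k - n) a_k = 2(k - 4) a_k. The right side vanishes at k = 4, so the series with the parity of 4 terminates at degree 4.
Standard normalization: leading coefficient of H_n is 2^n, so a_4 = 2^4 = 16. Work downward with a_k = (k+1)(k+2) a_{k+2} / (2(k - n)):
  a_2 = (3)(4)(16) / (2(2 - 4)) = 192/(-4) = -48
  a_0 = (1)(2)(-48) / (2(0 - 4)) = -96/(-8) = 12
Hence H_4(x) = 16 x^4 - 48 x^2 + 12.

H_4(x); series = 16 x^4 - 48 x^2 + 12


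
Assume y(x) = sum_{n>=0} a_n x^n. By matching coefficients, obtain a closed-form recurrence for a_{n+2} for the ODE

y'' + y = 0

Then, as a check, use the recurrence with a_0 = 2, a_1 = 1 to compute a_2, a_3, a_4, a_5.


Substitute y = sum_n a_n x^n into y'' + (const) y = 0.
y''(x) = sum_{n>=0} (n+2)(n+1) a_{n+2} x^n.
The ODE becomes sum_n [(n+2)(n+1) a_{n+2} + 1 a_n] x^n = 0.
Setting each coefficient to zero gives the recurrence:
  (n+2)(n+1) a_{n+2} + 1 a_n = 0,
  a_{n+2} = -1 / ((n+1)(n+2)) a_n.

Check with a_0 = 2, a_1 = 1 (apply the recurrence for n = 0, 1, 2, 3): a_0 = 2, a_1 = 1, a_2 = -1, a_3 = -1/6, a_4 = 1/12, a_5 = 1/120.

a_{n+2} = -1/((n+1)(n+2)) * a_n; check: a_0 = 2, a_1 = 1, a_2 = -1, a_3 = -1/6, a_4 = 1/12, a_5 = 1/120


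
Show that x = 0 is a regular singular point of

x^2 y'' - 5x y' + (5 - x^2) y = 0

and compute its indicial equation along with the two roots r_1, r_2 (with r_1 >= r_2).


Divide by x^2 to reach normal form y'' + P_1(x) y' + P_2(x) y = 0 with P_1(x) = -5/x and P_2(x) = -1 + 5/x^2.
x = 0 is a singular point because the y'-coefficient -5/x has a pole at x = 0 and the y-coefficient -1 + 5/x^2 has a pole at x = 0.
It is a regular singular point because x P_1(x) = p(x) = -5 and x^2 P_2(x) = q(x) = 5 - x^2 are polynomials, hence analytic at x = 0.
p(0) = -5,  q(0) = 5.
Indicial equation: r(r-1) + p(0) r + q(0) = 0, i.e. r^2 + (p(0) - 1) r + q(0) = 0, i.e. r^2 - 6 r + 5 = 0.
Discriminant: (-6)^2 - 4(5) = 16, so r = (6 ± 4)/2.
Solving: r_1 = 5, r_2 = 1.

indicial: r^2 - 6 r + 5 = 0; roots r_1 = 5, r_2 = 1


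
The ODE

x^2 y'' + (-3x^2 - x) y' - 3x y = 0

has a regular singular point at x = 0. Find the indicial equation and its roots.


Divide by x^2 to reach normal form y'' + P_1(x) y' + P_2(x) y = 0 with P_1(x) = -3 - 1/x and P_2(x) = -3/x.
x = 0 is a singular point because the y'-coefficient -3 - 1/x has a pole at x = 0 and the y-coefficient -3/x has a pole at x = 0.
It is a regular singular point because x P_1(x) = p(x) = -3x - 1 and x^2 P_2(x) = q(x) = -3x are polynomials, hence analytic at x = 0.
p(0) = -1,  q(0) = 0.
Indicial equation: r(r-1) + p(0) r + q(0) = 0, i.e. r^2 + (p(0) - 1) r + q(0) = 0, i.e. r^2 - 2 r = 0.
Discriminant: (-2)^2 - 4(0) = 4, so r = (2 ± 2)/2.
Solving: r_1 = 2, r_2 = 0.

indicial: r^2 - 2 r = 0; roots r_1 = 2, r_2 = 0


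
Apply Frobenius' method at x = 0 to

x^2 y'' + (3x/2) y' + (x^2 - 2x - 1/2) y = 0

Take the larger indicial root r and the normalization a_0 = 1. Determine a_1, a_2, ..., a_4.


Write in Frobenius form y'' + (p(x)/x) y' + (q(x)/x^2) y = 0:
  p(x) = 3/2,  q(x) = x^2 - 2x - 1/2.
Indicial equation: r(r-1) + (3/2) r + (-1/2) = 0 -> roots r_1 = 1/2, r_2 = -1.
Take r = r_1 = 1/2. Let y(x) = x^r sum_{n>=0} a_n x^n with a_0 = 1.
Substitute y = x^r sum a_n x^n and match x^{r+n}. The recurrence is
  D(n) a_n - 2 a_{n-1} + 1 a_{n-2} = 0,  where D(n) = (r+n)(r+n-1) + (3/2)(r+n) + (-1/2).
  a_n = [2 a_{n-1} - 1 a_{n-2}] / D(n).
Since the indicial polynomial factors as (r - r_1)(r - r_2), D(n) = (r_1 + n - r_1)(r_1 + n - r_2) = n(n + 3/2).
Evaluating step by step (a_0 = 1):
  n = 1: D(1) = 1(1 + 3/2) = 5/2; numerator = 2(1) = 2; a_1 = (2)/(5/2) = 4/5
  n = 2: D(2) = 2(2 + 3/2) = 7; numerator = 2(4/5) - 1(1) = 3/5; a_2 = (3/5)/(7) = 3/35
  n = 3: D(3) = 3(3 + 3/2) = 27/2; numerator = 2(3/35) - 1(4/5) = -22/35; a_3 = (-22/35)/(27/2) = -44/945
  n = 4: D(4) = 4(4 + 3/2) = 22; numerator = 2(-44/945) - 1(3/35) = -169/945; a_4 = (-169/945)/(22) = -169/20790

r = 1/2; a_0 = 1; a_1 = 4/5; a_2 = 3/35; a_3 = -44/945; a_4 = -169/20790


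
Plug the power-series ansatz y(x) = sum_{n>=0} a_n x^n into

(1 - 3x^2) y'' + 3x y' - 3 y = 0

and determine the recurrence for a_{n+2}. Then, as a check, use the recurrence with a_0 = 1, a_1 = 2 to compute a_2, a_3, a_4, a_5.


Substitute y = sum_n a_n x^n.
(1 - 3 x^2) y'' contributes (n+2)(n+1) a_{n+2} - 3 n(n-1) a_n at x^n.
3 x y'(x) contributes 3 n a_n at x^n.
-3 y(x) contributes -3 a_n at x^n.
Matching x^n: (n+2)(n+1) a_{n+2} + (-3 n(n-1) + 3 n - 3) a_n = 0.
Thus a_{n+2} = (3 n(n-1) - 3 n + 3) / ((n+1)(n+2)) * a_n.

Check with a_0 = 1, a_1 = 2 (apply the recurrence for n = 0, 1, 2, 3): a_0 = 1, a_1 = 2, a_2 = 3/2, a_3 = 0, a_4 = 3/8, a_5 = 0.

a_(n+2) = (3 n(n-1) - 3 n + 3) / ((n+1)(n+2)) * a_n; check: a_0 = 1, a_1 = 2, a_2 = 3/2, a_3 = 0, a_4 = 3/8, a_5 = 0


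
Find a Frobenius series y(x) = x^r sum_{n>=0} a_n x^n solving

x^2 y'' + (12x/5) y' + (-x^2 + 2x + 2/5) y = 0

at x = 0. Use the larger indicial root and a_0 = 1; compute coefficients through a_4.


Write in Frobenius form y'' + (p(x)/x) y' + (q(x)/x^2) y = 0:
  p(x) = 12/5,  q(x) = -x^2 + 2x + 2/5.
Indicial equation: r(r-1) + (12/5) r + (2/5) = 0 -> roots r_1 = -2/5, r_2 = -1.
Take r = r_1 = -2/5. Let y(x) = x^r sum_{n>=0} a_n x^n with a_0 = 1.
Substitute y = x^r sum a_n x^n and match x^{r+n}. The recurrence is
  D(n) a_n + 2 a_{n-1} - 1 a_{n-2} = 0,  where D(n) = (r+n)(r+n-1) + (12/5)(r+n) + (2/5).
  a_n = [-2 a_{n-1} + 1 a_{n-2}] / D(n).
Since the indicial polynomial factors as (r - r_1)(r - r_2), D(n) = (r_1 + n - r_1)(r_1 + n - r_2) = n(n + 3/5).
Evaluating step by step (a_0 = 1):
  n = 1: D(1) = 1(1 + 3/5) = 8/5; numerator = -2(1) = -2; a_1 = (-2)/(8/5) = -5/4
  n = 2: D(2) = 2(2 + 3/5) = 26/5; numerator = -2(-5/4) + 1(1) = 7/2; a_2 = (7/2)/(26/5) = 35/52
  n = 3: D(3) = 3(3 + 3/5) = 54/5; numerator = -2(35/52) + 1(-5/4) = -135/52; a_3 = (-135/52)/(54/5) = -25/104
  n = 4: D(4) = 4(4 + 3/5) = 92/5; numerator = -2(-25/104) + 1(35/52) = 15/13; a_4 = (15/13)/(92/5) = 75/1196

r = -2/5; a_0 = 1; a_1 = -5/4; a_2 = 35/52; a_3 = -25/104; a_4 = 75/1196
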